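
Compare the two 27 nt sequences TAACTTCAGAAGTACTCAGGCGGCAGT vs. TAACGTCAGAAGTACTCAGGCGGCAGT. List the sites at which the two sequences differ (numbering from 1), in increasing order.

Scanning 1-based: 5: T/G.

5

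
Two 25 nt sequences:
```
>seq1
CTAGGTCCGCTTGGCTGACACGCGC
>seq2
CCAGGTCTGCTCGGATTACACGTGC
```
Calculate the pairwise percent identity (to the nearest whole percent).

Mismatches at positions 2, 8, 12, 15, 17, 23 (1-based): 6 of 25.
Identical positions: 19/25 = 76% → 76%.

76%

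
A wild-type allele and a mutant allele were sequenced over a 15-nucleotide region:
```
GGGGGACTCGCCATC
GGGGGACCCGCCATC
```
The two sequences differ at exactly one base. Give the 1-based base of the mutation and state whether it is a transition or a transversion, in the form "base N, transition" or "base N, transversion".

Base 8 changes T→C. T is a pyrimidine and C is a pyrimidine, so this is a transition.

base 8, transition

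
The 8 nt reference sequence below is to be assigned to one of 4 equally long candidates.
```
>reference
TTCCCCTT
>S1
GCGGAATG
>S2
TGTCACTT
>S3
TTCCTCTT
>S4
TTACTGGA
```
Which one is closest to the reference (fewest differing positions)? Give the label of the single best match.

S3

S1 differs at 7 positions; S2 differs at 3 positions; S3 differs at 1 position; S4 differs at 5 positions. The closest is S3.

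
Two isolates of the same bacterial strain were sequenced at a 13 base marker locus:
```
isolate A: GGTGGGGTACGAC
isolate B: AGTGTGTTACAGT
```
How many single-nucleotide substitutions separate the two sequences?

Mismatches (1-based): position 1: G→A; position 5: G→T; position 7: G→T; position 11: G→A; position 12: A→G; position 13: C→T.

6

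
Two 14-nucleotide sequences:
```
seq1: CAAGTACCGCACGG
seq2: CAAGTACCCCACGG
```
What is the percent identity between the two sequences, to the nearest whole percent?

93%

1 position differs (9), so 13 of 14 match: 13/14 = 92.86%.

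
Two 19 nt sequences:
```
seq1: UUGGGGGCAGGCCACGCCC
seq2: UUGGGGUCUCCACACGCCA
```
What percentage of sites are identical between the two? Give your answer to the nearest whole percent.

68%

Mismatches at positions 7, 9, 10, 11, 12, 19 (1-based): 6 of 19.
Identical positions: 13/19 = 68.42% → 68%.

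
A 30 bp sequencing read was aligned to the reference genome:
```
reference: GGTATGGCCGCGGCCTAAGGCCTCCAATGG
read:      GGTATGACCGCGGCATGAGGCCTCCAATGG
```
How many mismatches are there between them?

The sequences differ at positions 7, 15, 17 (1-based) — 3 in total.

3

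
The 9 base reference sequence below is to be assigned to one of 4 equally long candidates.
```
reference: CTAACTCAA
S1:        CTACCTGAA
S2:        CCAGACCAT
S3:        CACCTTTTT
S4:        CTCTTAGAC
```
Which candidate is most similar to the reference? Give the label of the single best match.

S1

Hamming distances to reference — S1: 2; S2: 5; S3: 7; S4: 6.
Smallest is S1 with 2 mismatches.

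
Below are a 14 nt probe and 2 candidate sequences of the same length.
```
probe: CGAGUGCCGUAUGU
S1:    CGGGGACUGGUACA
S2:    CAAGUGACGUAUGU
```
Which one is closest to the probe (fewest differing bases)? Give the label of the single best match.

S1 differs at 9 bases; S2 differs at 2 bases. The closest is S2.

S2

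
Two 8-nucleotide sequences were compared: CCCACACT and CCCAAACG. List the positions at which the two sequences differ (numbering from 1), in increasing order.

5, 8

Differences at position 5 (C→A), position 8 (T→G).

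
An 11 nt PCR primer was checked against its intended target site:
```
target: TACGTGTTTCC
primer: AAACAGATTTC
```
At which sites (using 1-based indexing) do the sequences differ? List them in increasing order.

Scanning 1-based: 1: T/A; 3: C/A; 4: G/C; 5: T/A; 7: T/A; 10: C/T.

1, 3, 4, 5, 7, 10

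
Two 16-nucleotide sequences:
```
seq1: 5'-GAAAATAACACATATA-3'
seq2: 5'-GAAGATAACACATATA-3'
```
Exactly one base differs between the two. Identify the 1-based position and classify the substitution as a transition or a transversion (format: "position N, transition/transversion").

position 4, transition

Position 4 changes A→G. A is a purine and G is a purine, so this is a transition.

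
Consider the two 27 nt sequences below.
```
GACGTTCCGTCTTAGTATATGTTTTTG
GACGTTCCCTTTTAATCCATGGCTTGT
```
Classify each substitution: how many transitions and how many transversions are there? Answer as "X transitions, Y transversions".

Mismatches (1-based):
position 9: G→C (purine→pyrimidine, transversion)
position 11: C→T (pyrimidine→pyrimidine, transition)
position 15: G→A (purine→purine, transition)
position 17: A→C (purine→pyrimidine, transversion)
position 18: T→C (pyrimidine→pyrimidine, transition)
position 22: T→G (pyrimidine→purine, transversion)
position 23: T→C (pyrimidine→pyrimidine, transition)
position 26: T→G (pyrimidine→purine, transversion)
position 27: G→T (purine→pyrimidine, transversion)

4 transitions, 5 transversions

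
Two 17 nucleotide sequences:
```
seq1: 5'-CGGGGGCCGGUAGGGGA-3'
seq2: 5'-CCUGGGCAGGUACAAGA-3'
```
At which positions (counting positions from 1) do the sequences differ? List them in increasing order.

Scanning 1-based: 2: G/C; 3: G/U; 8: C/A; 13: G/C; 14: G/A; 15: G/A.

2, 3, 8, 13, 14, 15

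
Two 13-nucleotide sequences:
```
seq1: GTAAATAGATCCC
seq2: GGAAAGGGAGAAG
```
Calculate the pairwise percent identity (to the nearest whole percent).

46%

Mismatches at positions 2, 6, 7, 10, 11, 12, 13 (1-based): 7 of 13.
Identical positions: 6/13 = 46.15% → 46%.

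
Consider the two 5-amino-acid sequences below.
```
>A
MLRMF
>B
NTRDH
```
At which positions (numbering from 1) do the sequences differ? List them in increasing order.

1, 2, 4, 5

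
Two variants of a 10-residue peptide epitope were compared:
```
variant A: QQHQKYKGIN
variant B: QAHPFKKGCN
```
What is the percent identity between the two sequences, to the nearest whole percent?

50%

Mismatches at positions 2, 4, 5, 6, 9 (1-based): 5 of 10.
Identical positions: 5/10 = 50% → 50%.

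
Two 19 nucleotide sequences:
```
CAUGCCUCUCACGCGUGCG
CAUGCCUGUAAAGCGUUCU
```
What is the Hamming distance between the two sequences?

5

Mismatches (1-based): site 8: C→G; site 10: C→A; site 12: C→A; site 17: G→U; site 19: G→U.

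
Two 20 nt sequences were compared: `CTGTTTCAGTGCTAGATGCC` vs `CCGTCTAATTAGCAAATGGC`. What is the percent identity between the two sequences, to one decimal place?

55.0%

Mismatches at positions 2, 5, 7, 9, 11, 12, 13, 15, 19 (1-based): 9 of 20.
Identical positions: 11/20 = 55% → 55.0%.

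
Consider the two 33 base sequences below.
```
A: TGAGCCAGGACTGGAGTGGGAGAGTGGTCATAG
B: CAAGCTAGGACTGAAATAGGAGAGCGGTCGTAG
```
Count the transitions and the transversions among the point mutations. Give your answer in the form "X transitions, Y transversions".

Mismatches (1-based):
position 1: T→C (pyrimidine→pyrimidine, transition)
position 2: G→A (purine→purine, transition)
position 6: C→T (pyrimidine→pyrimidine, transition)
position 14: G→A (purine→purine, transition)
position 16: G→A (purine→purine, transition)
position 18: G→A (purine→purine, transition)
position 25: T→C (pyrimidine→pyrimidine, transition)
position 30: A→G (purine→purine, transition)

8 transitions, 0 transversions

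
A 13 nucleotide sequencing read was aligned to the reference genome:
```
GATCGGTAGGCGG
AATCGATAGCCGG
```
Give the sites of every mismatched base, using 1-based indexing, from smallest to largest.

1, 6, 10

Scanning 1-based: 1: G/A; 6: G/A; 10: G/C.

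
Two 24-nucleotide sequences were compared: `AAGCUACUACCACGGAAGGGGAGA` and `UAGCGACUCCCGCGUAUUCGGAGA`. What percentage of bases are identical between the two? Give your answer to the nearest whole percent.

67%

8 positions differ (1, 5, 9, 12, 15, 17, 18, 19), so 16 of 24 match: 16/24 = 66.67%.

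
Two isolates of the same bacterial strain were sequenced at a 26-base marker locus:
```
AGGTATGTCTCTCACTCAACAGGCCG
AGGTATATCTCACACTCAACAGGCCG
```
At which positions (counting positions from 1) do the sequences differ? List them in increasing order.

7, 12

Differences at position 7 (G→A), position 12 (T→A).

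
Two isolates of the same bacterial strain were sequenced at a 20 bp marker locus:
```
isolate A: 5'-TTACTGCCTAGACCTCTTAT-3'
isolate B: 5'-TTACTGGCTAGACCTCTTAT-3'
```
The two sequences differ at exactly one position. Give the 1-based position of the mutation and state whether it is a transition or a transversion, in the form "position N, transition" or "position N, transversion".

position 7, transversion

The sequences differ only at position 7: C→G (pyrimidine→purine), a transversion.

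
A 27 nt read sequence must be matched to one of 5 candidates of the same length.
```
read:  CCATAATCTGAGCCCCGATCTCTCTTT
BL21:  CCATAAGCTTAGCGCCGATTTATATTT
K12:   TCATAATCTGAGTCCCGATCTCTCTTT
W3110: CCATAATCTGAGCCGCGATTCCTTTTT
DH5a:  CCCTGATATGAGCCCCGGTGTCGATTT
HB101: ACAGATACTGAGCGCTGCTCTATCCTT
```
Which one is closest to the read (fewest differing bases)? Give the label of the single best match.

Hamming distances to read — BL21: 6; K12: 2; W3110: 4; DH5a: 7; HB101: 9.
Smallest is K12 with 2 mismatches.

K12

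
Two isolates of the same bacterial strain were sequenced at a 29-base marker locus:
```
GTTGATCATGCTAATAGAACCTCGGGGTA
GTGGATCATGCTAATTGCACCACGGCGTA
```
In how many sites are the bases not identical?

5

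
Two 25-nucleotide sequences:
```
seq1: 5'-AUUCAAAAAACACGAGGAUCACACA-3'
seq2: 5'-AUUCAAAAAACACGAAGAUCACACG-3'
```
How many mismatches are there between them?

The sequences differ at positions 16, 25 (1-based) — 2 in total.

2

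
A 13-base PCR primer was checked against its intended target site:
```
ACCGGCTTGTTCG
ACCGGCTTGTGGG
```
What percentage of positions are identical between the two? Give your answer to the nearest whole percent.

85%

Mismatches at positions 11, 12 (1-based): 2 of 13.
Identical positions: 11/13 = 84.62% → 85%.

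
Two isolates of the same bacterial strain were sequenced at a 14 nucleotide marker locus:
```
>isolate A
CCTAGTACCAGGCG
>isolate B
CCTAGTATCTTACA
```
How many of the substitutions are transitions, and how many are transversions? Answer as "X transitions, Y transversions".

3 transitions, 2 transversions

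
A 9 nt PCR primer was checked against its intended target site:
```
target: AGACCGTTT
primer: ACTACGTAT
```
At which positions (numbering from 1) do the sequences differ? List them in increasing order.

2, 3, 4, 8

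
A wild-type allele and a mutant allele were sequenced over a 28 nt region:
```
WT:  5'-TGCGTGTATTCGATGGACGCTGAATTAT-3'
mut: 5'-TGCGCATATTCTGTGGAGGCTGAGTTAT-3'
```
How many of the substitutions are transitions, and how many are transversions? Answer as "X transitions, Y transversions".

Mismatches (1-based):
position 5: T→C (pyrimidine→pyrimidine, transition)
position 6: G→A (purine→purine, transition)
position 12: G→T (purine→pyrimidine, transversion)
position 13: A→G (purine→purine, transition)
position 18: C→G (pyrimidine→purine, transversion)
position 24: A→G (purine→purine, transition)

4 transitions, 2 transversions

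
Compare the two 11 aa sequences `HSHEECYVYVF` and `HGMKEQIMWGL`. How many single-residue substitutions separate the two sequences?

9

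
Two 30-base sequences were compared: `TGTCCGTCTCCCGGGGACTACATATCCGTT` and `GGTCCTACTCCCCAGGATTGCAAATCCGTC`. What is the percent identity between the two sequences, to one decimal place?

70.0%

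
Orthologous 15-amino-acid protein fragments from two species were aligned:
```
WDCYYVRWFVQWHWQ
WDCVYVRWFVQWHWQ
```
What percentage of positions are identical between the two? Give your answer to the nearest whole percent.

Mismatch at position 4 (1-based): 1 of 15.
Identical positions: 14/15 = 93.33% → 93%.

93%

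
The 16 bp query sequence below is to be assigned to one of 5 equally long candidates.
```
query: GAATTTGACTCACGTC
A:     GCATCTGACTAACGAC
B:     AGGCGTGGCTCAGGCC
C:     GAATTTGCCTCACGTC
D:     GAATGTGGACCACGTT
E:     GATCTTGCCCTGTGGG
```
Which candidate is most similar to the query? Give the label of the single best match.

C

A differs at 4 sites; B differs at 8 sites; C differs at 1 site; D differs at 5 sites; E differs at 9 sites. The closest is C.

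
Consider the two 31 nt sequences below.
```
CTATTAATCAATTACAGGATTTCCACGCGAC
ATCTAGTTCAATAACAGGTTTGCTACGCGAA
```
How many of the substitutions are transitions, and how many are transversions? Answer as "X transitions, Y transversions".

Mismatches (1-based):
position 1: C→A (pyrimidine→purine, transversion)
position 3: A→C (purine→pyrimidine, transversion)
position 5: T→A (pyrimidine→purine, transversion)
position 6: A→G (purine→purine, transition)
position 7: A→T (purine→pyrimidine, transversion)
position 13: T→A (pyrimidine→purine, transversion)
position 19: A→T (purine→pyrimidine, transversion)
position 22: T→G (pyrimidine→purine, transversion)
position 24: C→T (pyrimidine→pyrimidine, transition)
position 31: C→A (pyrimidine→purine, transversion)

2 transitions, 8 transversions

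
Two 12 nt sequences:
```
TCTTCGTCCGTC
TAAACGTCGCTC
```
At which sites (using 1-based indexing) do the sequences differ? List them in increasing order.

2, 3, 4, 9, 10

Differences at site 2 (C→A), site 3 (T→A), site 4 (T→A), site 9 (C→G), site 10 (G→C).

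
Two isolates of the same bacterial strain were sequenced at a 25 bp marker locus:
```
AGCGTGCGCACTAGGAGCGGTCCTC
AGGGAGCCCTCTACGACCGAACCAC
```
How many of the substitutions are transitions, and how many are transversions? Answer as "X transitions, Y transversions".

1 transition, 8 transversions

Mismatches (1-based):
position 3: C→G (pyrimidine→purine, transversion)
position 5: T→A (pyrimidine→purine, transversion)
position 8: G→C (purine→pyrimidine, transversion)
position 10: A→T (purine→pyrimidine, transversion)
position 14: G→C (purine→pyrimidine, transversion)
position 17: G→C (purine→pyrimidine, transversion)
position 20: G→A (purine→purine, transition)
position 21: T→A (pyrimidine→purine, transversion)
position 24: T→A (pyrimidine→purine, transversion)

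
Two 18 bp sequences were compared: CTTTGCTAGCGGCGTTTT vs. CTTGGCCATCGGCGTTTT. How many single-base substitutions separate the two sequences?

3

The sequences differ at positions 4, 7, 9 (1-based) — 3 in total.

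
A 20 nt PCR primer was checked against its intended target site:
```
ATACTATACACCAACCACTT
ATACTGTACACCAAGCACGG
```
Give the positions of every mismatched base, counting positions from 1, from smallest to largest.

Scanning 1-based: 6: A/G; 15: C/G; 19: T/G; 20: T/G.

6, 15, 19, 20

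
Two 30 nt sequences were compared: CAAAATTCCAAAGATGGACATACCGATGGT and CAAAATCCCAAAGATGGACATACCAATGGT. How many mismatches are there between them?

Mismatches (1-based): position 7: T→C; position 25: G→A.

2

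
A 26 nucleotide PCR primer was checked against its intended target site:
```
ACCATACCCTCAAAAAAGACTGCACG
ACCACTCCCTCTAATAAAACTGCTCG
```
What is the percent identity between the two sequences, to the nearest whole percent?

77%

6 positions differ (5, 6, 12, 15, 18, 24), so 20 of 26 match: 20/26 = 76.92%.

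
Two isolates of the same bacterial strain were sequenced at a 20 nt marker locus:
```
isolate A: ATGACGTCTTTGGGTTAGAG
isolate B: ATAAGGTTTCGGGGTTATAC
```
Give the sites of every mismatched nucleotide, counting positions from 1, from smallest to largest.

Scanning 1-based: 3: G/A; 5: C/G; 8: C/T; 10: T/C; 11: T/G; 18: G/T; 20: G/C.

3, 5, 8, 10, 11, 18, 20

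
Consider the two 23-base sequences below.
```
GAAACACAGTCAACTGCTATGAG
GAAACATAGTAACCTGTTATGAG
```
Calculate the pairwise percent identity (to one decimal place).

Mismatches at positions 7, 11, 13, 17 (1-based): 4 of 23.
Identical positions: 19/23 = 82.61% → 82.6%.

82.6%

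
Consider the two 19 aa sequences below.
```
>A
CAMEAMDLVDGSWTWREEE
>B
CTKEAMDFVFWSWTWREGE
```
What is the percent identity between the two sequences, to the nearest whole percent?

68%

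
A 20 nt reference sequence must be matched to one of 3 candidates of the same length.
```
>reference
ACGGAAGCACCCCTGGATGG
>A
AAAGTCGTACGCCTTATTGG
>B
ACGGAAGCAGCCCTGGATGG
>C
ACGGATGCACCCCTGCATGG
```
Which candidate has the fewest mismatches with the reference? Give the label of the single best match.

A differs at 9 sites; B differs at 1 site; C differs at 2 sites. The closest is B.

B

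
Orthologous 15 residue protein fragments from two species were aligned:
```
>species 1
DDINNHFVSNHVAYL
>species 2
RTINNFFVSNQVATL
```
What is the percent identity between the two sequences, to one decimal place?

Mismatches at positions 1, 2, 6, 11, 14 (1-based): 5 of 15.
Identical positions: 10/15 = 66.67% → 66.7%.

66.7%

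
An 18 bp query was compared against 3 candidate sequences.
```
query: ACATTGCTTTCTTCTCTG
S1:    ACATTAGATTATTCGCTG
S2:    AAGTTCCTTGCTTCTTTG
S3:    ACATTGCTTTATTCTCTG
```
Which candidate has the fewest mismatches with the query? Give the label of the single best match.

S3

Hamming distances to query — S1: 5; S2: 5; S3: 1.
Smallest is S3 with 1 mismatch.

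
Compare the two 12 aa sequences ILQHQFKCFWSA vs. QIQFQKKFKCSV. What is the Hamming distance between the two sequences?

The sequences differ at residues 1, 2, 4, 6, 8, 9, 10, 12 (1-based) — 8 in total.

8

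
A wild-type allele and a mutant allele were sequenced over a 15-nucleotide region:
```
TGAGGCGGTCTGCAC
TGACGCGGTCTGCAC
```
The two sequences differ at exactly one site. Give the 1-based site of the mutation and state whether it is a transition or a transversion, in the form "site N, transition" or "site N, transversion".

Site 4 changes G→C. G is a purine and C is a pyrimidine, so this is a transversion.

site 4, transversion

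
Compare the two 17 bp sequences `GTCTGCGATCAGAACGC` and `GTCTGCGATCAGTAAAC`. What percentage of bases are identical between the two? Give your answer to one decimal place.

82.4%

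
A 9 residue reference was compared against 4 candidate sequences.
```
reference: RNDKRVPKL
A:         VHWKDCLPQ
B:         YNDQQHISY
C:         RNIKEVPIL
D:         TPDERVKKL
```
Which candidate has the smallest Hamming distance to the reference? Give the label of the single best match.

A differs at 8 residues; B differs at 7 residues; C differs at 3 residues; D differs at 4 residues. The closest is C.

C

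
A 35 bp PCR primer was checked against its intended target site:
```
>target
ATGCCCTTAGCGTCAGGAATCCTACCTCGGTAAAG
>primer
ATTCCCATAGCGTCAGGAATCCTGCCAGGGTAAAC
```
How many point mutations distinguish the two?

Comparing position by position, 6 bases differ: 3 (G/T), 7 (T/A), 24 (A/G), 27 (T/A), 28 (C/G), 35 (G/C).

6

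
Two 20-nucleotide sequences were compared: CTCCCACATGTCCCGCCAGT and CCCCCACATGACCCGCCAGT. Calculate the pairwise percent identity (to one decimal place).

90.0%

Mismatches at positions 2, 11 (1-based): 2 of 20.
Identical positions: 18/20 = 90% → 90.0%.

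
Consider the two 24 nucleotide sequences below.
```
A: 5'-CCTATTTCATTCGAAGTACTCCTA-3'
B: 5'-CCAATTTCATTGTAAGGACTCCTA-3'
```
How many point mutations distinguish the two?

4

Mismatches (1-based): base 3: T→A; base 12: C→G; base 13: G→T; base 17: T→G.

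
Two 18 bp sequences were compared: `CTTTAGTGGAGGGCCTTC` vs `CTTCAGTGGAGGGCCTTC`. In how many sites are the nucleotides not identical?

1

Mismatches (1-based): site 4: T→C.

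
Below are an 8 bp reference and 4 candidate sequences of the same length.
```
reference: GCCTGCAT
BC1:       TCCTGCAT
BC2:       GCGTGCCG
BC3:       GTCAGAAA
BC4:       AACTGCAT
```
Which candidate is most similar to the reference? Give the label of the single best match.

Hamming distances to reference — BC1: 1; BC2: 3; BC3: 4; BC4: 2.
Smallest is BC1 with 1 mismatch.

BC1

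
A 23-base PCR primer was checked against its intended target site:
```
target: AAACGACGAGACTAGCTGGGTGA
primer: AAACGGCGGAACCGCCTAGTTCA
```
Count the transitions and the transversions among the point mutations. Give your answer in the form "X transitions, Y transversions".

Mismatches (1-based):
base 6: A→G (purine→purine, transition)
base 9: A→G (purine→purine, transition)
base 10: G→A (purine→purine, transition)
base 13: T→C (pyrimidine→pyrimidine, transition)
base 14: A→G (purine→purine, transition)
base 15: G→C (purine→pyrimidine, transversion)
base 18: G→A (purine→purine, transition)
base 20: G→T (purine→pyrimidine, transversion)
base 22: G→C (purine→pyrimidine, transversion)

6 transitions, 3 transversions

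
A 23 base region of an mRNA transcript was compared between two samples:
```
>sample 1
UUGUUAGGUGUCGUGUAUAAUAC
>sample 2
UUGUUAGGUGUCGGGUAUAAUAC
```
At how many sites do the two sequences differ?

The sequences differ at sites 14 (1-based) — 1 in total.

1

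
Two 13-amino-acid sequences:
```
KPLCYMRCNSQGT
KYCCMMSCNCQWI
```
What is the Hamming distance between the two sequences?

Comparing position by position, 7 residues differ: 2 (P/Y), 3 (L/C), 5 (Y/M), 7 (R/S), 10 (S/C), 12 (G/W), 13 (T/I).

7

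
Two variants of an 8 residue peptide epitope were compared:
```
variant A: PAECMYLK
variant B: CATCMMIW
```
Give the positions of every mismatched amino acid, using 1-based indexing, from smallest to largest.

1, 3, 6, 7, 8

Scanning 1-based: 1: P/C; 3: E/T; 6: Y/M; 7: L/I; 8: K/W.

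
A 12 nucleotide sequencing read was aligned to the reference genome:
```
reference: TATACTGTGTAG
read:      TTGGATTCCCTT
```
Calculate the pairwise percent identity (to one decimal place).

Mismatches at positions 2, 3, 4, 5, 7, 8, 9, 10, 11, 12 (1-based): 10 of 12.
Identical positions: 2/12 = 16.67% → 16.7%.

16.7%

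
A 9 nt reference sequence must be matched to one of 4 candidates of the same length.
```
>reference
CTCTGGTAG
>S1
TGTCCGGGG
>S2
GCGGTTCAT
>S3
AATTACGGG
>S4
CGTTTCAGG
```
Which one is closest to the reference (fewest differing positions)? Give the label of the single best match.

S4

Hamming distances to reference — S1: 7; S2: 8; S3: 7; S4: 6.
Smallest is S4 with 6 mismatches.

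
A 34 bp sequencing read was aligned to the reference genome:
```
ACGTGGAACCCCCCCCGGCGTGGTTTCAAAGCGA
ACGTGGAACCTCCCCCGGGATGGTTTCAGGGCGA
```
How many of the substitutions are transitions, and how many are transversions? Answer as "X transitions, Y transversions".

Mismatches (1-based):
base 11: C→T (pyrimidine→pyrimidine, transition)
base 19: C→G (pyrimidine→purine, transversion)
base 20: G→A (purine→purine, transition)
base 29: A→G (purine→purine, transition)
base 30: A→G (purine→purine, transition)

4 transitions, 1 transversion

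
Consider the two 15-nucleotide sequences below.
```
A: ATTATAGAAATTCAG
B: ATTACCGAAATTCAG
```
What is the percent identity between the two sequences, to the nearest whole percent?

87%

Mismatches at positions 5, 6 (1-based): 2 of 15.
Identical positions: 13/15 = 86.67% → 87%.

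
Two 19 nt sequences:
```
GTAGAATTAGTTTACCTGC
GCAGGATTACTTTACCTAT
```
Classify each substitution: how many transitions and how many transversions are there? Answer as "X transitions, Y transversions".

Transitions (purine↔purine or pyrimidine↔pyrimidine): 2 T→C, 5 A→G, 18 G→A, 19 C→T.
Transversions (purine↔pyrimidine): 10 G→C.

4 transitions, 1 transversion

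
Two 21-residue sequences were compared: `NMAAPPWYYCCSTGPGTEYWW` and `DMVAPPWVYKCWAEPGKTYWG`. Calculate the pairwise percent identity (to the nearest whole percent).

52%

Mismatches at positions 1, 3, 8, 10, 12, 13, 14, 17, 18, 21 (1-based): 10 of 21.
Identical positions: 11/21 = 52.38% → 52%.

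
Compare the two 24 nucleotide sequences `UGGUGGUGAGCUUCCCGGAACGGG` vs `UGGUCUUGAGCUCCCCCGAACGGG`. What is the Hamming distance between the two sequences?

The sequences differ at positions 5, 6, 13, 17 (1-based) — 4 in total.

4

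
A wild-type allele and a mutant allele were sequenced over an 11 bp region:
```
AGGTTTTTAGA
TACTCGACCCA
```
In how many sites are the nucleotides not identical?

9

Comparing position by position, 9 sites differ: 1 (A/T), 2 (G/A), 3 (G/C), 5 (T/C), 6 (T/G), 7 (T/A), 8 (T/C), 9 (A/C), 10 (G/C).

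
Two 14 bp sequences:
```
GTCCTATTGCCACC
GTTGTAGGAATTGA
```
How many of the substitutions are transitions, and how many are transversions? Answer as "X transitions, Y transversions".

3 transitions, 7 transversions

Mismatches (1-based):
site 3: C→T (pyrimidine→pyrimidine, transition)
site 4: C→G (pyrimidine→purine, transversion)
site 7: T→G (pyrimidine→purine, transversion)
site 8: T→G (pyrimidine→purine, transversion)
site 9: G→A (purine→purine, transition)
site 10: C→A (pyrimidine→purine, transversion)
site 11: C→T (pyrimidine→pyrimidine, transition)
site 12: A→T (purine→pyrimidine, transversion)
site 13: C→G (pyrimidine→purine, transversion)
site 14: C→A (pyrimidine→purine, transversion)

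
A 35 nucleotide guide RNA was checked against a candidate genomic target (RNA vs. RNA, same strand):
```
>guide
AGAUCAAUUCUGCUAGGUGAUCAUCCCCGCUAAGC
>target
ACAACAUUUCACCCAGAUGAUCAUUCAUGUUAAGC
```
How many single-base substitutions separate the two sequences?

Comparing position by position, 11 positions differ: 2 (G/C), 4 (U/A), 7 (A/U), 11 (U/A), 12 (G/C), 14 (U/C), 17 (G/A), 25 (C/U), 27 (C/A), 28 (C/U), 30 (C/U).

11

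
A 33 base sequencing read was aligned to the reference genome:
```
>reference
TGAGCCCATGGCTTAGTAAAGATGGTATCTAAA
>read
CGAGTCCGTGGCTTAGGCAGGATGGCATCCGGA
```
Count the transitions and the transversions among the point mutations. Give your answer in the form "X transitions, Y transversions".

8 transitions, 2 transversions

Transitions (purine↔purine or pyrimidine↔pyrimidine): 1 T→C, 5 C→T, 8 A→G, 20 A→G, 26 T→C, 30 T→C, 31 A→G, 32 A→G.
Transversions (purine↔pyrimidine): 17 T→G, 18 A→C.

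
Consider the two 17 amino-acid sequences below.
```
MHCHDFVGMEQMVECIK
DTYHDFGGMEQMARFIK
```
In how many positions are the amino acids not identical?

The sequences differ at positions 1, 2, 3, 7, 13, 14, 15 (1-based) — 7 in total.

7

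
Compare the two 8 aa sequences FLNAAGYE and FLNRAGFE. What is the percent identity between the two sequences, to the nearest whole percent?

75%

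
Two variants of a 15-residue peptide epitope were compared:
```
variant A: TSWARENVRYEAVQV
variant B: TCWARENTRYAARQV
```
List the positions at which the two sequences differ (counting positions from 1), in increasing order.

2, 8, 11, 13

Differences at position 2 (S→C), position 8 (V→T), position 11 (E→A), position 13 (V→R).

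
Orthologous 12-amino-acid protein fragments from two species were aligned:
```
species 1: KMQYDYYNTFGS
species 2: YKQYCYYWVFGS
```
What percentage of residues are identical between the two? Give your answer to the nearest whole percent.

58%

5 positions differ (1, 2, 5, 8, 9), so 7 of 12 match: 7/12 = 58.33%.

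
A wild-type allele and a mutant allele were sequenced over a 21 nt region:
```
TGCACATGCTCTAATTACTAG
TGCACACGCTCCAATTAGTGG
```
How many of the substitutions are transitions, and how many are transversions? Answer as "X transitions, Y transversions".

Transitions (purine↔purine or pyrimidine↔pyrimidine): 7 T→C, 12 T→C, 20 A→G.
Transversions (purine↔pyrimidine): 18 C→G.

3 transitions, 1 transversion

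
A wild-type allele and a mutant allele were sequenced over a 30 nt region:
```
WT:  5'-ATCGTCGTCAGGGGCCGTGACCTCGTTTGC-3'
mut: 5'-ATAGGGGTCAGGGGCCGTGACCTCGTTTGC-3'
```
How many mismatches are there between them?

Comparing position by position, 3 bases differ: 3 (C/A), 5 (T/G), 6 (C/G).

3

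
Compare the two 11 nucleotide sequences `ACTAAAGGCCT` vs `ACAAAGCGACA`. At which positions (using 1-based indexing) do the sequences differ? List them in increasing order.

3, 6, 7, 9, 11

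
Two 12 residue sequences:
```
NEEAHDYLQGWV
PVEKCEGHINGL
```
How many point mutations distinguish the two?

Comparing position by position, 11 residues differ: 1 (N/P), 2 (E/V), 4 (A/K), 5 (H/C), 6 (D/E), 7 (Y/G), 8 (L/H), 9 (Q/I), 10 (G/N), 11 (W/G), 12 (V/L).

11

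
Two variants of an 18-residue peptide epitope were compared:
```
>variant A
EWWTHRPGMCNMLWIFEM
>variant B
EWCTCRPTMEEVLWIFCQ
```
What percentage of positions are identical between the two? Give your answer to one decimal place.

55.6%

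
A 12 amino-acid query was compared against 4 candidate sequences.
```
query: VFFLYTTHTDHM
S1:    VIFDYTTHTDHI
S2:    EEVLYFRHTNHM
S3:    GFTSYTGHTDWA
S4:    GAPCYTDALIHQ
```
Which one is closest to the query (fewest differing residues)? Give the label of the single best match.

S1 differs at 3 residues; S2 differs at 6 residues; S3 differs at 6 residues; S4 differs at 9 residues. The closest is S1.

S1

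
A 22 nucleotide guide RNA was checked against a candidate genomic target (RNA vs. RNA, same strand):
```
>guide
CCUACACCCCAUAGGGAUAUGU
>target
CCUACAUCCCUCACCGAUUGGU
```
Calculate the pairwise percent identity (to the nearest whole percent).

7 positions differ (7, 11, 12, 14, 15, 19, 20), so 15 of 22 match: 15/22 = 68.18%.

68%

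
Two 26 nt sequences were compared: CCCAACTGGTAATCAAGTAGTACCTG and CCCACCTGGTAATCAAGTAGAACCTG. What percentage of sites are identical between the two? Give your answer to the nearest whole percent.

2 positions differ (5, 21), so 24 of 26 match: 24/26 = 92.31%.

92%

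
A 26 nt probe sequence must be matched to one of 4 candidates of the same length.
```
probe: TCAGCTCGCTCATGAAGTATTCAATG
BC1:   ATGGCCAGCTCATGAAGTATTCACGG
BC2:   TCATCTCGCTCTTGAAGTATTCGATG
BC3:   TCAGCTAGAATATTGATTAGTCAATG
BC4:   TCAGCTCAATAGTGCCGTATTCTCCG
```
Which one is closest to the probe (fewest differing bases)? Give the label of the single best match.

BC1 differs at 7 bases; BC2 differs at 3 bases; BC3 differs at 8 bases; BC4 differs at 9 bases. The closest is BC2.

BC2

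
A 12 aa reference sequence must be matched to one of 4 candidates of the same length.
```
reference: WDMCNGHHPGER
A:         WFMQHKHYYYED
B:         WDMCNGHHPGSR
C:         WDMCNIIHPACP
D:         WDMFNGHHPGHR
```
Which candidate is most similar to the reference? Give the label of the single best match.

Hamming distances to reference — A: 8; B: 1; C: 5; D: 2.
Smallest is B with 1 mismatch.

B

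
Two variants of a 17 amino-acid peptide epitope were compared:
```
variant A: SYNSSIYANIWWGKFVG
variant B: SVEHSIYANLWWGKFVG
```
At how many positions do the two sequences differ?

4

Mismatches (1-based): position 2: Y→V; position 3: N→E; position 4: S→H; position 10: I→L.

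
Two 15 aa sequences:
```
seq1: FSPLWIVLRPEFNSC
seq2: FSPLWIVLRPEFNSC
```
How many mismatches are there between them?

No positions differ; the sequences are identical.

0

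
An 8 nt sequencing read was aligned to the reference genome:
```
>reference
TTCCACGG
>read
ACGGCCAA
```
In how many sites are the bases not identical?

Mismatches (1-based): site 1: T→A; site 2: T→C; site 3: C→G; site 4: C→G; site 5: A→C; site 7: G→A; site 8: G→A.

7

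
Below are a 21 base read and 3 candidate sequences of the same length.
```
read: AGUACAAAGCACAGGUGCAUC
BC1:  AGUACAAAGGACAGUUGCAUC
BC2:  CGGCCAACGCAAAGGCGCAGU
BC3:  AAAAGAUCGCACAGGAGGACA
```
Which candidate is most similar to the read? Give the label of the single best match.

BC1 differs at 2 positions; BC2 differs at 8 positions; BC3 differs at 9 positions. The closest is BC1.

BC1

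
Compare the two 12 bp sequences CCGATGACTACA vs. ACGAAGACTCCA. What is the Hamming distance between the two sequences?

3

The sequences differ at positions 1, 5, 10 (1-based) — 3 in total.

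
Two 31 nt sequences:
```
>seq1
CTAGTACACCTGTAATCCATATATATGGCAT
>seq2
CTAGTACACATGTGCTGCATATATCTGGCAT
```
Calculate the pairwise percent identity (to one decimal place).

83.9%

5 positions differ (10, 14, 15, 17, 25), so 26 of 31 match: 26/31 = 83.87%.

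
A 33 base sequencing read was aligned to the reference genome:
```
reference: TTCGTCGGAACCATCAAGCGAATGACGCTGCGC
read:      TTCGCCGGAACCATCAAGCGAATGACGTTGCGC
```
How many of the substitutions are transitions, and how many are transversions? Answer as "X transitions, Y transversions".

Mismatches (1-based):
site 5: T→C (pyrimidine→pyrimidine, transition)
site 28: C→T (pyrimidine→pyrimidine, transition)

2 transitions, 0 transversions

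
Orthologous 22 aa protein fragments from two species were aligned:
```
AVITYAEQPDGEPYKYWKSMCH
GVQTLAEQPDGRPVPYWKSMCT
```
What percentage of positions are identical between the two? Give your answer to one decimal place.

68.2%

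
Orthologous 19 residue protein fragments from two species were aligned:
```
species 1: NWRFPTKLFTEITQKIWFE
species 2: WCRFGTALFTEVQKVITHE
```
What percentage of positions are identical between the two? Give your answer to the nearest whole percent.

10 positions differ (1, 2, 5, 7, 12, 13, 14, 15, 17, 18), so 9 of 19 match: 9/19 = 47.37%.

47%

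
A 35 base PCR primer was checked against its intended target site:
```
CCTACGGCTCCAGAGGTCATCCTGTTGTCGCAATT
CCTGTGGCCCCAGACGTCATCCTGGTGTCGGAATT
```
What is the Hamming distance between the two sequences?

Mismatches (1-based): base 4: A→G; base 5: C→T; base 9: T→C; base 15: G→C; base 25: T→G; base 31: C→G.

6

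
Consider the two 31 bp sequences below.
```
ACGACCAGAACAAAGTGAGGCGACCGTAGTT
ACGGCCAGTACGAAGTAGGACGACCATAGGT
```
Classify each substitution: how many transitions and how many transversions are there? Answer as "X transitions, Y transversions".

6 transitions, 2 transversions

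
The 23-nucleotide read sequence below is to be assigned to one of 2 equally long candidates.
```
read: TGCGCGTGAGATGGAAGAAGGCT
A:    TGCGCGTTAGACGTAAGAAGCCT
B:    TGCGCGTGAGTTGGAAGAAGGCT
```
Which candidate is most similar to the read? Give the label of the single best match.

B

Hamming distances to read — A: 4; B: 1.
Smallest is B with 1 mismatch.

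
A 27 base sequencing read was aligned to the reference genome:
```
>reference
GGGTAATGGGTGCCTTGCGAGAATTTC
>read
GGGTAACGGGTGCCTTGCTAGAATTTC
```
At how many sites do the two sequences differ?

2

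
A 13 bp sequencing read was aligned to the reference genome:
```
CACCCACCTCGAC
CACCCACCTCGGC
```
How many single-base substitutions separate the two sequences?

1

Mismatches (1-based): base 12: A→G.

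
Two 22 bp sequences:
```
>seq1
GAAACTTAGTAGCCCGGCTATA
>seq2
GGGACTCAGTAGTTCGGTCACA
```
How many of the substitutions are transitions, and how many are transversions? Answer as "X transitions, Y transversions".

Transitions (purine↔purine or pyrimidine↔pyrimidine): 2 A→G, 3 A→G, 7 T→C, 13 C→T, 14 C→T, 18 C→T, 19 T→C, 21 T→C.
Transversions (purine↔pyrimidine): none.

8 transitions, 0 transversions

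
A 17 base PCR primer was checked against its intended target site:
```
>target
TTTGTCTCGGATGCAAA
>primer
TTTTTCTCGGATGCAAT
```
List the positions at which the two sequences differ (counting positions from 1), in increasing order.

Differences at position 4 (G→T), position 17 (A→T).

4, 17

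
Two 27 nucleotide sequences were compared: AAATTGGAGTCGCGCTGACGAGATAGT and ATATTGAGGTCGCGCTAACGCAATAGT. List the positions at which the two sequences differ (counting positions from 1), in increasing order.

Scanning 1-based: 2: A/T; 7: G/A; 8: A/G; 17: G/A; 21: A/C; 22: G/A.

2, 7, 8, 17, 21, 22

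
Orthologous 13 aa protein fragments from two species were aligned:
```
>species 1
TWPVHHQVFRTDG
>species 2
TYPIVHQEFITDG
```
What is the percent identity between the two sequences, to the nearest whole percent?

Mismatches at positions 2, 4, 5, 8, 10 (1-based): 5 of 13.
Identical positions: 8/13 = 61.54% → 62%.

62%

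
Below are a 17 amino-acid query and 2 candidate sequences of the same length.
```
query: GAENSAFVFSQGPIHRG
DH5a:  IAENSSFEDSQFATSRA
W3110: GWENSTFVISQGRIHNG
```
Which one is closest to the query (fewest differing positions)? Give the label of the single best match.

W3110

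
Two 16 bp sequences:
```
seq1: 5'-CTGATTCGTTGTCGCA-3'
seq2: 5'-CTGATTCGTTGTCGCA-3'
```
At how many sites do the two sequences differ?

0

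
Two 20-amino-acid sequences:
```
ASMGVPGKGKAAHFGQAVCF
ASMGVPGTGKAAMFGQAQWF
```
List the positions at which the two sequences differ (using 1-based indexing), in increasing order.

8, 13, 18, 19

Scanning 1-based: 8: K/T; 13: H/M; 18: V/Q; 19: C/W.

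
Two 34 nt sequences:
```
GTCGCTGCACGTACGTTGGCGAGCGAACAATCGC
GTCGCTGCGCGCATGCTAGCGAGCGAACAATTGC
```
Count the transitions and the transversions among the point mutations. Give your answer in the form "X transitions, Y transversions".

Mismatches (1-based):
position 9: A→G (purine→purine, transition)
position 12: T→C (pyrimidine→pyrimidine, transition)
position 14: C→T (pyrimidine→pyrimidine, transition)
position 16: T→C (pyrimidine→pyrimidine, transition)
position 18: G→A (purine→purine, transition)
position 32: C→T (pyrimidine→pyrimidine, transition)

6 transitions, 0 transversions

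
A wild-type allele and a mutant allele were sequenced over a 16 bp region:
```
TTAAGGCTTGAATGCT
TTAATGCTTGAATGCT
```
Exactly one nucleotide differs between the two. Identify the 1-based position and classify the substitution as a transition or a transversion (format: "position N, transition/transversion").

position 5, transversion

The sequences differ only at position 5: G→T (purine→pyrimidine), a transversion.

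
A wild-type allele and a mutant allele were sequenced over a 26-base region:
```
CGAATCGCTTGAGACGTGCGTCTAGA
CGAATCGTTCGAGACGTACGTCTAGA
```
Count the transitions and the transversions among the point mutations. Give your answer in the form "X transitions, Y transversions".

Mismatches (1-based):
site 8: C→T (pyrimidine→pyrimidine, transition)
site 10: T→C (pyrimidine→pyrimidine, transition)
site 18: G→A (purine→purine, transition)

3 transitions, 0 transversions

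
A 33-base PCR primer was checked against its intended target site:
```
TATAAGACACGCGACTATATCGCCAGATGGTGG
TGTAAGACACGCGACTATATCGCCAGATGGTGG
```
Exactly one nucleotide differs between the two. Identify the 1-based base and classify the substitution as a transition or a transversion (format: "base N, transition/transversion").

base 2, transition

The sequences differ only at base 2: A→G (purine→purine), a transition.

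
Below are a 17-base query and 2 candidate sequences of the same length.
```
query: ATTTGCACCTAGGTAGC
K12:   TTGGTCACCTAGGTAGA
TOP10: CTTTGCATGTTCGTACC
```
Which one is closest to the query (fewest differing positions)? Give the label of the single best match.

K12

K12 differs at 5 positions; TOP10 differs at 6 positions. The closest is K12.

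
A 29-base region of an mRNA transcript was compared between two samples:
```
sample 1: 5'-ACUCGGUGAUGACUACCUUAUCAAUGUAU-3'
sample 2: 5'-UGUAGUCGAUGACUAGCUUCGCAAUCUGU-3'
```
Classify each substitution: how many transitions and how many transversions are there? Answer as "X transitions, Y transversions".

2 transitions, 8 transversions

Transitions (purine↔purine or pyrimidine↔pyrimidine): 7 U→C, 28 A→G.
Transversions (purine↔pyrimidine): 1 A→U, 2 C→G, 4 C→A, 6 G→U, 16 C→G, 20 A→C, 21 U→G, 26 G→C.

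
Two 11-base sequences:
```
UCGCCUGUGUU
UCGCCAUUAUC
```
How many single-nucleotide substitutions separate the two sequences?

Comparing position by position, 4 positions differ: 6 (U/A), 7 (G/U), 9 (G/A), 11 (U/C).

4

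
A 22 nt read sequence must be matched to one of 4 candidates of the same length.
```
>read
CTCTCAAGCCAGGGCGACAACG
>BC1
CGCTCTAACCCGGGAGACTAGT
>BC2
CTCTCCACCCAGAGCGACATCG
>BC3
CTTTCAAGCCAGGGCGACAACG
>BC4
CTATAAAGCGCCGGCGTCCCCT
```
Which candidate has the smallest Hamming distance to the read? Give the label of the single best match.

BC3

Hamming distances to read — BC1: 8; BC2: 4; BC3: 1; BC4: 9.
Smallest is BC3 with 1 mismatch.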